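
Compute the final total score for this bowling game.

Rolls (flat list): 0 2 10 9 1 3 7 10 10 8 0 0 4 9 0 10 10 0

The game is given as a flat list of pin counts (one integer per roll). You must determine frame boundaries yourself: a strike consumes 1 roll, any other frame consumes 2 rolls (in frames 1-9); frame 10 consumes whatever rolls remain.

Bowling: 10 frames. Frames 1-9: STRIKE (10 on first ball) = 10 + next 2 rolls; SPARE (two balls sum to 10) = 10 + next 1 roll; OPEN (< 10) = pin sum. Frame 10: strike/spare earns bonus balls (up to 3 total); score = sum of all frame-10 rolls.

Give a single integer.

Frame 1: OPEN (0+2=2). Cumulative: 2
Frame 2: STRIKE. 10 + next two rolls (9+1) = 20. Cumulative: 22
Frame 3: SPARE (9+1=10). 10 + next roll (3) = 13. Cumulative: 35
Frame 4: SPARE (3+7=10). 10 + next roll (10) = 20. Cumulative: 55
Frame 5: STRIKE. 10 + next two rolls (10+8) = 28. Cumulative: 83
Frame 6: STRIKE. 10 + next two rolls (8+0) = 18. Cumulative: 101
Frame 7: OPEN (8+0=8). Cumulative: 109
Frame 8: OPEN (0+4=4). Cumulative: 113
Frame 9: OPEN (9+0=9). Cumulative: 122
Frame 10: STRIKE. Sum of all frame-10 rolls (10+10+0) = 20. Cumulative: 142

Answer: 142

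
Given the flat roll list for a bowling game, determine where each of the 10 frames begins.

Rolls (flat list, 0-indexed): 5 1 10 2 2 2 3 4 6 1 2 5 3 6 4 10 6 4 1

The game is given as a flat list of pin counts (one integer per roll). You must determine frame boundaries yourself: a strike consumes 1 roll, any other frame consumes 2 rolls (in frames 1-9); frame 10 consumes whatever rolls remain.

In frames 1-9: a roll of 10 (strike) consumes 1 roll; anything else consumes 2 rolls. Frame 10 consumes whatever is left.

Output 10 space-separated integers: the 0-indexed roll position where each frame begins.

Answer: 0 2 3 5 7 9 11 13 15 16

Derivation:
Frame 1 starts at roll index 0: rolls=5,1 (sum=6), consumes 2 rolls
Frame 2 starts at roll index 2: roll=10 (strike), consumes 1 roll
Frame 3 starts at roll index 3: rolls=2,2 (sum=4), consumes 2 rolls
Frame 4 starts at roll index 5: rolls=2,3 (sum=5), consumes 2 rolls
Frame 5 starts at roll index 7: rolls=4,6 (sum=10), consumes 2 rolls
Frame 6 starts at roll index 9: rolls=1,2 (sum=3), consumes 2 rolls
Frame 7 starts at roll index 11: rolls=5,3 (sum=8), consumes 2 rolls
Frame 8 starts at roll index 13: rolls=6,4 (sum=10), consumes 2 rolls
Frame 9 starts at roll index 15: roll=10 (strike), consumes 1 roll
Frame 10 starts at roll index 16: 3 remaining rolls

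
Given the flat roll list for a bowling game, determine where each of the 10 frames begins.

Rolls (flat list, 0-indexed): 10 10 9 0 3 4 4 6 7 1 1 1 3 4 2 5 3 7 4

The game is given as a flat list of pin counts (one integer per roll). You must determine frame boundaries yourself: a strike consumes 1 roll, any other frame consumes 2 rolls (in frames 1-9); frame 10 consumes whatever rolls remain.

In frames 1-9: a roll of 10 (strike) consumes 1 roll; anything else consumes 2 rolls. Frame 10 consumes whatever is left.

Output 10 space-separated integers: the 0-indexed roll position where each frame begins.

Frame 1 starts at roll index 0: roll=10 (strike), consumes 1 roll
Frame 2 starts at roll index 1: roll=10 (strike), consumes 1 roll
Frame 3 starts at roll index 2: rolls=9,0 (sum=9), consumes 2 rolls
Frame 4 starts at roll index 4: rolls=3,4 (sum=7), consumes 2 rolls
Frame 5 starts at roll index 6: rolls=4,6 (sum=10), consumes 2 rolls
Frame 6 starts at roll index 8: rolls=7,1 (sum=8), consumes 2 rolls
Frame 7 starts at roll index 10: rolls=1,1 (sum=2), consumes 2 rolls
Frame 8 starts at roll index 12: rolls=3,4 (sum=7), consumes 2 rolls
Frame 9 starts at roll index 14: rolls=2,5 (sum=7), consumes 2 rolls
Frame 10 starts at roll index 16: 3 remaining rolls

Answer: 0 1 2 4 6 8 10 12 14 16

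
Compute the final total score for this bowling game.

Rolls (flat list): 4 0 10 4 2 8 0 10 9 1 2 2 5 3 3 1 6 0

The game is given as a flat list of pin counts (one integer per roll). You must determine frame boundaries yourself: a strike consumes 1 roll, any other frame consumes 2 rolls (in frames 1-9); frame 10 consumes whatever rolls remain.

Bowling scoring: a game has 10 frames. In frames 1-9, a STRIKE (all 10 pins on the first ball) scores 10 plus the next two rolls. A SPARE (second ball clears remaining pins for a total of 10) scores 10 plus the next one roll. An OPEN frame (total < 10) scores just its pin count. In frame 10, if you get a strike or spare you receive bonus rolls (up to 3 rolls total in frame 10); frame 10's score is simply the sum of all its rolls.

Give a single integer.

Answer: 88

Derivation:
Frame 1: OPEN (4+0=4). Cumulative: 4
Frame 2: STRIKE. 10 + next two rolls (4+2) = 16. Cumulative: 20
Frame 3: OPEN (4+2=6). Cumulative: 26
Frame 4: OPEN (8+0=8). Cumulative: 34
Frame 5: STRIKE. 10 + next two rolls (9+1) = 20. Cumulative: 54
Frame 6: SPARE (9+1=10). 10 + next roll (2) = 12. Cumulative: 66
Frame 7: OPEN (2+2=4). Cumulative: 70
Frame 8: OPEN (5+3=8). Cumulative: 78
Frame 9: OPEN (3+1=4). Cumulative: 82
Frame 10: OPEN. Sum of all frame-10 rolls (6+0) = 6. Cumulative: 88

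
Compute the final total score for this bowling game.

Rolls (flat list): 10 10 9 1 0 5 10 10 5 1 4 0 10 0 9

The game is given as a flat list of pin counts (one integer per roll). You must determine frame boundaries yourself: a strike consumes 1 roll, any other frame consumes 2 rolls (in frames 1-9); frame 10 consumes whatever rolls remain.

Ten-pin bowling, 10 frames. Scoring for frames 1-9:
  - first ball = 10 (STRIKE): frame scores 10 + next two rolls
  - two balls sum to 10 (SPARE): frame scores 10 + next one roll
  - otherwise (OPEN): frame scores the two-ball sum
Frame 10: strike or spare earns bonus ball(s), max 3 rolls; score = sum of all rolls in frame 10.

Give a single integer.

Answer: 143

Derivation:
Frame 1: STRIKE. 10 + next two rolls (10+9) = 29. Cumulative: 29
Frame 2: STRIKE. 10 + next two rolls (9+1) = 20. Cumulative: 49
Frame 3: SPARE (9+1=10). 10 + next roll (0) = 10. Cumulative: 59
Frame 4: OPEN (0+5=5). Cumulative: 64
Frame 5: STRIKE. 10 + next two rolls (10+5) = 25. Cumulative: 89
Frame 6: STRIKE. 10 + next two rolls (5+1) = 16. Cumulative: 105
Frame 7: OPEN (5+1=6). Cumulative: 111
Frame 8: OPEN (4+0=4). Cumulative: 115
Frame 9: STRIKE. 10 + next two rolls (0+9) = 19. Cumulative: 134
Frame 10: OPEN. Sum of all frame-10 rolls (0+9) = 9. Cumulative: 143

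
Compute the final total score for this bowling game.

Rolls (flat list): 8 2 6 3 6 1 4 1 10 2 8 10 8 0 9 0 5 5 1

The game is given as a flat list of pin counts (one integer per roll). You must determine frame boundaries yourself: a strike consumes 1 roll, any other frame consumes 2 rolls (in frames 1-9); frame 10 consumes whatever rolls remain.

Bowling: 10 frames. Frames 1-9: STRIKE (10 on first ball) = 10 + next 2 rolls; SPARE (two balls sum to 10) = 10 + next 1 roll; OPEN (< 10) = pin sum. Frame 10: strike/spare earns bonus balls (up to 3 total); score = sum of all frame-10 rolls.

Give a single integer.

Frame 1: SPARE (8+2=10). 10 + next roll (6) = 16. Cumulative: 16
Frame 2: OPEN (6+3=9). Cumulative: 25
Frame 3: OPEN (6+1=7). Cumulative: 32
Frame 4: OPEN (4+1=5). Cumulative: 37
Frame 5: STRIKE. 10 + next two rolls (2+8) = 20. Cumulative: 57
Frame 6: SPARE (2+8=10). 10 + next roll (10) = 20. Cumulative: 77
Frame 7: STRIKE. 10 + next two rolls (8+0) = 18. Cumulative: 95
Frame 8: OPEN (8+0=8). Cumulative: 103
Frame 9: OPEN (9+0=9). Cumulative: 112
Frame 10: SPARE. Sum of all frame-10 rolls (5+5+1) = 11. Cumulative: 123

Answer: 123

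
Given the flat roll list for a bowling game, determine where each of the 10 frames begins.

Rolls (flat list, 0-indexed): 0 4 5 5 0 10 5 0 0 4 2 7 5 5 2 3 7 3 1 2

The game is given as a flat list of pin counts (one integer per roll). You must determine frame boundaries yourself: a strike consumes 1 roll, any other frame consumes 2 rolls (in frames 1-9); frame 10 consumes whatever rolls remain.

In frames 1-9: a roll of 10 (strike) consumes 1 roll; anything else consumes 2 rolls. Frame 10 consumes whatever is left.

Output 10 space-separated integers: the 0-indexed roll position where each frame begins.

Frame 1 starts at roll index 0: rolls=0,4 (sum=4), consumes 2 rolls
Frame 2 starts at roll index 2: rolls=5,5 (sum=10), consumes 2 rolls
Frame 3 starts at roll index 4: rolls=0,10 (sum=10), consumes 2 rolls
Frame 4 starts at roll index 6: rolls=5,0 (sum=5), consumes 2 rolls
Frame 5 starts at roll index 8: rolls=0,4 (sum=4), consumes 2 rolls
Frame 6 starts at roll index 10: rolls=2,7 (sum=9), consumes 2 rolls
Frame 7 starts at roll index 12: rolls=5,5 (sum=10), consumes 2 rolls
Frame 8 starts at roll index 14: rolls=2,3 (sum=5), consumes 2 rolls
Frame 9 starts at roll index 16: rolls=7,3 (sum=10), consumes 2 rolls
Frame 10 starts at roll index 18: 2 remaining rolls

Answer: 0 2 4 6 8 10 12 14 16 18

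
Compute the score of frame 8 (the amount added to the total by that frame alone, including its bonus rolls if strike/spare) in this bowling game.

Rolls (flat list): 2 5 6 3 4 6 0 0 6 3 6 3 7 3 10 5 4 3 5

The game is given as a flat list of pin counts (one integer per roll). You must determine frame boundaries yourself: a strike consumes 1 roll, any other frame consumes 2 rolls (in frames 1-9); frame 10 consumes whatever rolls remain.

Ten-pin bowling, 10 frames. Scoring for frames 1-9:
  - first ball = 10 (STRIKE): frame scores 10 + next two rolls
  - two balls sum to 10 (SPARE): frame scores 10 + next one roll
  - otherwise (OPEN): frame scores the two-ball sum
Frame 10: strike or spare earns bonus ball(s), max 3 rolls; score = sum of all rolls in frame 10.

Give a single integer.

Answer: 19

Derivation:
Frame 1: OPEN (2+5=7). Cumulative: 7
Frame 2: OPEN (6+3=9). Cumulative: 16
Frame 3: SPARE (4+6=10). 10 + next roll (0) = 10. Cumulative: 26
Frame 4: OPEN (0+0=0). Cumulative: 26
Frame 5: OPEN (6+3=9). Cumulative: 35
Frame 6: OPEN (6+3=9). Cumulative: 44
Frame 7: SPARE (7+3=10). 10 + next roll (10) = 20. Cumulative: 64
Frame 8: STRIKE. 10 + next two rolls (5+4) = 19. Cumulative: 83
Frame 9: OPEN (5+4=9). Cumulative: 92
Frame 10: OPEN. Sum of all frame-10 rolls (3+5) = 8. Cumulative: 100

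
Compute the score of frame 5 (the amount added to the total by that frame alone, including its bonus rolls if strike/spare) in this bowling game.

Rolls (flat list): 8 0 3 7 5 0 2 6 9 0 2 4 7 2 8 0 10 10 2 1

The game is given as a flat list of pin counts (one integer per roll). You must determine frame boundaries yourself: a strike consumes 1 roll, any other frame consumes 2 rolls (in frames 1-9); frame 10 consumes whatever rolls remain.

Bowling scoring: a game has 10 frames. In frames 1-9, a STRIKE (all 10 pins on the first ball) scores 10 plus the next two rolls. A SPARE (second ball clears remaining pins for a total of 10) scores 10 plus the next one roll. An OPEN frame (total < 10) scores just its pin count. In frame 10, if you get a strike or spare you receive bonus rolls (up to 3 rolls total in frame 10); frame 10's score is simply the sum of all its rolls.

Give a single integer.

Frame 1: OPEN (8+0=8). Cumulative: 8
Frame 2: SPARE (3+7=10). 10 + next roll (5) = 15. Cumulative: 23
Frame 3: OPEN (5+0=5). Cumulative: 28
Frame 4: OPEN (2+6=8). Cumulative: 36
Frame 5: OPEN (9+0=9). Cumulative: 45
Frame 6: OPEN (2+4=6). Cumulative: 51
Frame 7: OPEN (7+2=9). Cumulative: 60

Answer: 9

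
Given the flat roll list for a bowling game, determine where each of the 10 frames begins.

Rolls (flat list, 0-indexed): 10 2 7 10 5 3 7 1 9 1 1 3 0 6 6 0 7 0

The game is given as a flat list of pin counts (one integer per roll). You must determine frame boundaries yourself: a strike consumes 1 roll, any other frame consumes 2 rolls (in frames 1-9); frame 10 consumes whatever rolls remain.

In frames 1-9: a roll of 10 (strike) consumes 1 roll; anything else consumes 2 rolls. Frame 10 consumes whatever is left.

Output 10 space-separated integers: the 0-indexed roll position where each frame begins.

Frame 1 starts at roll index 0: roll=10 (strike), consumes 1 roll
Frame 2 starts at roll index 1: rolls=2,7 (sum=9), consumes 2 rolls
Frame 3 starts at roll index 3: roll=10 (strike), consumes 1 roll
Frame 4 starts at roll index 4: rolls=5,3 (sum=8), consumes 2 rolls
Frame 5 starts at roll index 6: rolls=7,1 (sum=8), consumes 2 rolls
Frame 6 starts at roll index 8: rolls=9,1 (sum=10), consumes 2 rolls
Frame 7 starts at roll index 10: rolls=1,3 (sum=4), consumes 2 rolls
Frame 8 starts at roll index 12: rolls=0,6 (sum=6), consumes 2 rolls
Frame 9 starts at roll index 14: rolls=6,0 (sum=6), consumes 2 rolls
Frame 10 starts at roll index 16: 2 remaining rolls

Answer: 0 1 3 4 6 8 10 12 14 16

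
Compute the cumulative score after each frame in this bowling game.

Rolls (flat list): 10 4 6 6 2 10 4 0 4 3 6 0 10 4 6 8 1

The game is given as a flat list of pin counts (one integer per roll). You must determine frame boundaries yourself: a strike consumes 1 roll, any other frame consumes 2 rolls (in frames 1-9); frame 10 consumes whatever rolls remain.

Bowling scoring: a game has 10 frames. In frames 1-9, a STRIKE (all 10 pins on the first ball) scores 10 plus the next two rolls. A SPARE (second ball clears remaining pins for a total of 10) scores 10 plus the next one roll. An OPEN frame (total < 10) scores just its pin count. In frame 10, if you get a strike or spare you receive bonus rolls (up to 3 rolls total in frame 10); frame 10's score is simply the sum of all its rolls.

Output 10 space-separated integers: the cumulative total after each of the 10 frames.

Frame 1: STRIKE. 10 + next two rolls (4+6) = 20. Cumulative: 20
Frame 2: SPARE (4+6=10). 10 + next roll (6) = 16. Cumulative: 36
Frame 3: OPEN (6+2=8). Cumulative: 44
Frame 4: STRIKE. 10 + next two rolls (4+0) = 14. Cumulative: 58
Frame 5: OPEN (4+0=4). Cumulative: 62
Frame 6: OPEN (4+3=7). Cumulative: 69
Frame 7: OPEN (6+0=6). Cumulative: 75
Frame 8: STRIKE. 10 + next two rolls (4+6) = 20. Cumulative: 95
Frame 9: SPARE (4+6=10). 10 + next roll (8) = 18. Cumulative: 113
Frame 10: OPEN. Sum of all frame-10 rolls (8+1) = 9. Cumulative: 122

Answer: 20 36 44 58 62 69 75 95 113 122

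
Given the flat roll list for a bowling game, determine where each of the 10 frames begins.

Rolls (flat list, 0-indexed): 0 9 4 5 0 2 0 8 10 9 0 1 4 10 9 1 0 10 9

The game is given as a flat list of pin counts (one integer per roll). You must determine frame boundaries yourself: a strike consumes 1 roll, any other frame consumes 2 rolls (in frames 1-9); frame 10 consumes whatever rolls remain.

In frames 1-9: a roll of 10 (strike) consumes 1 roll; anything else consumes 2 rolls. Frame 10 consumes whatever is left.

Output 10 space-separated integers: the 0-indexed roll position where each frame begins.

Frame 1 starts at roll index 0: rolls=0,9 (sum=9), consumes 2 rolls
Frame 2 starts at roll index 2: rolls=4,5 (sum=9), consumes 2 rolls
Frame 3 starts at roll index 4: rolls=0,2 (sum=2), consumes 2 rolls
Frame 4 starts at roll index 6: rolls=0,8 (sum=8), consumes 2 rolls
Frame 5 starts at roll index 8: roll=10 (strike), consumes 1 roll
Frame 6 starts at roll index 9: rolls=9,0 (sum=9), consumes 2 rolls
Frame 7 starts at roll index 11: rolls=1,4 (sum=5), consumes 2 rolls
Frame 8 starts at roll index 13: roll=10 (strike), consumes 1 roll
Frame 9 starts at roll index 14: rolls=9,1 (sum=10), consumes 2 rolls
Frame 10 starts at roll index 16: 3 remaining rolls

Answer: 0 2 4 6 8 9 11 13 14 16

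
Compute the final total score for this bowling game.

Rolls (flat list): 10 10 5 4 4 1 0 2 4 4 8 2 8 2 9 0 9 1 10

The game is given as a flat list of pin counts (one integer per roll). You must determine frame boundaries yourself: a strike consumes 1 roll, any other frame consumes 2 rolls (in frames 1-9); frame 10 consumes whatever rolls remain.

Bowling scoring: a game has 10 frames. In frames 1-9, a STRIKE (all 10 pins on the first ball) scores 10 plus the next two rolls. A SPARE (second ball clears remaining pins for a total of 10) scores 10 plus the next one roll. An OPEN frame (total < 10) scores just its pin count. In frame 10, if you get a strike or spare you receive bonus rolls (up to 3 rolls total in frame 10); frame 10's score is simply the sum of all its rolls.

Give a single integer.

Answer: 134

Derivation:
Frame 1: STRIKE. 10 + next two rolls (10+5) = 25. Cumulative: 25
Frame 2: STRIKE. 10 + next two rolls (5+4) = 19. Cumulative: 44
Frame 3: OPEN (5+4=9). Cumulative: 53
Frame 4: OPEN (4+1=5). Cumulative: 58
Frame 5: OPEN (0+2=2). Cumulative: 60
Frame 6: OPEN (4+4=8). Cumulative: 68
Frame 7: SPARE (8+2=10). 10 + next roll (8) = 18. Cumulative: 86
Frame 8: SPARE (8+2=10). 10 + next roll (9) = 19. Cumulative: 105
Frame 9: OPEN (9+0=9). Cumulative: 114
Frame 10: SPARE. Sum of all frame-10 rolls (9+1+10) = 20. Cumulative: 134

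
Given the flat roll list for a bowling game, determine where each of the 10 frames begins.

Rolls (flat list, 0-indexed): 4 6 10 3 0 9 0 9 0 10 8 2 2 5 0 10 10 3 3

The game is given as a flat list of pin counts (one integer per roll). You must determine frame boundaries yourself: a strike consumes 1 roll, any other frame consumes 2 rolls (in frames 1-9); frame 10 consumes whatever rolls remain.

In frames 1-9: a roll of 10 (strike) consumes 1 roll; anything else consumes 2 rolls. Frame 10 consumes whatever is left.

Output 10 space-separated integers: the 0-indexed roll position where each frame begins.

Frame 1 starts at roll index 0: rolls=4,6 (sum=10), consumes 2 rolls
Frame 2 starts at roll index 2: roll=10 (strike), consumes 1 roll
Frame 3 starts at roll index 3: rolls=3,0 (sum=3), consumes 2 rolls
Frame 4 starts at roll index 5: rolls=9,0 (sum=9), consumes 2 rolls
Frame 5 starts at roll index 7: rolls=9,0 (sum=9), consumes 2 rolls
Frame 6 starts at roll index 9: roll=10 (strike), consumes 1 roll
Frame 7 starts at roll index 10: rolls=8,2 (sum=10), consumes 2 rolls
Frame 8 starts at roll index 12: rolls=2,5 (sum=7), consumes 2 rolls
Frame 9 starts at roll index 14: rolls=0,10 (sum=10), consumes 2 rolls
Frame 10 starts at roll index 16: 3 remaining rolls

Answer: 0 2 3 5 7 9 10 12 14 16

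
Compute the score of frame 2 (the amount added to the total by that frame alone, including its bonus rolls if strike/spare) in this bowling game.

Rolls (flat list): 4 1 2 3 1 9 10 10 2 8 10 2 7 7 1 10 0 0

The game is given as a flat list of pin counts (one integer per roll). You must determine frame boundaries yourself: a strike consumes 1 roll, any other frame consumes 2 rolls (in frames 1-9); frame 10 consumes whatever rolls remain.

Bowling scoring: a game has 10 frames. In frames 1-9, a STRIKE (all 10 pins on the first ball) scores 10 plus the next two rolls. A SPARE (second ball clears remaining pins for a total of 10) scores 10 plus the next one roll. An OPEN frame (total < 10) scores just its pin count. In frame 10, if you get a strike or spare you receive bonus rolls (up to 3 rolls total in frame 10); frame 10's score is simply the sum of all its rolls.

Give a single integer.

Answer: 5

Derivation:
Frame 1: OPEN (4+1=5). Cumulative: 5
Frame 2: OPEN (2+3=5). Cumulative: 10
Frame 3: SPARE (1+9=10). 10 + next roll (10) = 20. Cumulative: 30
Frame 4: STRIKE. 10 + next two rolls (10+2) = 22. Cumulative: 52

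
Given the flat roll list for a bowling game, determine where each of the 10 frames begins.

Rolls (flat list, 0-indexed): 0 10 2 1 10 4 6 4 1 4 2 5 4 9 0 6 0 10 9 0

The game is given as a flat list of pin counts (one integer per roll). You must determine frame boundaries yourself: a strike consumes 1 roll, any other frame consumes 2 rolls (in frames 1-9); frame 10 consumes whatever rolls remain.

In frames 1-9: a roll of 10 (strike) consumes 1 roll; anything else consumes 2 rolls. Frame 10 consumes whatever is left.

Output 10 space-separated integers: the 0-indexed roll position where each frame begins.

Answer: 0 2 4 5 7 9 11 13 15 17

Derivation:
Frame 1 starts at roll index 0: rolls=0,10 (sum=10), consumes 2 rolls
Frame 2 starts at roll index 2: rolls=2,1 (sum=3), consumes 2 rolls
Frame 3 starts at roll index 4: roll=10 (strike), consumes 1 roll
Frame 4 starts at roll index 5: rolls=4,6 (sum=10), consumes 2 rolls
Frame 5 starts at roll index 7: rolls=4,1 (sum=5), consumes 2 rolls
Frame 6 starts at roll index 9: rolls=4,2 (sum=6), consumes 2 rolls
Frame 7 starts at roll index 11: rolls=5,4 (sum=9), consumes 2 rolls
Frame 8 starts at roll index 13: rolls=9,0 (sum=9), consumes 2 rolls
Frame 9 starts at roll index 15: rolls=6,0 (sum=6), consumes 2 rolls
Frame 10 starts at roll index 17: 3 remaining rolls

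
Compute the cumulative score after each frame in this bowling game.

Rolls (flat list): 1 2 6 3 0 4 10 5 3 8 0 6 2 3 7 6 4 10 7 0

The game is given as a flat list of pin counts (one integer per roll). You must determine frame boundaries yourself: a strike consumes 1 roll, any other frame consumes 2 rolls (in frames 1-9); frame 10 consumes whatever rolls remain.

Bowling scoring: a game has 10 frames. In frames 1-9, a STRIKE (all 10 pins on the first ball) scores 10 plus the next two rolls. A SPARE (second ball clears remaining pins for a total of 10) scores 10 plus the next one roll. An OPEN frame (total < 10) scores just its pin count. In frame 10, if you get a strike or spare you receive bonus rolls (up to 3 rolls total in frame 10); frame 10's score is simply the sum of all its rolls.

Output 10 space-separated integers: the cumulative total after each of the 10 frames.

Frame 1: OPEN (1+2=3). Cumulative: 3
Frame 2: OPEN (6+3=9). Cumulative: 12
Frame 3: OPEN (0+4=4). Cumulative: 16
Frame 4: STRIKE. 10 + next two rolls (5+3) = 18. Cumulative: 34
Frame 5: OPEN (5+3=8). Cumulative: 42
Frame 6: OPEN (8+0=8). Cumulative: 50
Frame 7: OPEN (6+2=8). Cumulative: 58
Frame 8: SPARE (3+7=10). 10 + next roll (6) = 16. Cumulative: 74
Frame 9: SPARE (6+4=10). 10 + next roll (10) = 20. Cumulative: 94
Frame 10: STRIKE. Sum of all frame-10 rolls (10+7+0) = 17. Cumulative: 111

Answer: 3 12 16 34 42 50 58 74 94 111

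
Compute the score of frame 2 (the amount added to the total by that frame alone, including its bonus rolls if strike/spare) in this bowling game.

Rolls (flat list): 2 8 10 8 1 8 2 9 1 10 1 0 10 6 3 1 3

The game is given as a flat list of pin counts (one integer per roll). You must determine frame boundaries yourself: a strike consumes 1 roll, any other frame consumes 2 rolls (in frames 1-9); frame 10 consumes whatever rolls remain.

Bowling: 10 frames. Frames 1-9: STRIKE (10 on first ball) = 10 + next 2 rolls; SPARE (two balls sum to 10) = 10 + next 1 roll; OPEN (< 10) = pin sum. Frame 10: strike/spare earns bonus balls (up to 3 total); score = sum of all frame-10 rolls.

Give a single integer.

Frame 1: SPARE (2+8=10). 10 + next roll (10) = 20. Cumulative: 20
Frame 2: STRIKE. 10 + next two rolls (8+1) = 19. Cumulative: 39
Frame 3: OPEN (8+1=9). Cumulative: 48
Frame 4: SPARE (8+2=10). 10 + next roll (9) = 19. Cumulative: 67

Answer: 19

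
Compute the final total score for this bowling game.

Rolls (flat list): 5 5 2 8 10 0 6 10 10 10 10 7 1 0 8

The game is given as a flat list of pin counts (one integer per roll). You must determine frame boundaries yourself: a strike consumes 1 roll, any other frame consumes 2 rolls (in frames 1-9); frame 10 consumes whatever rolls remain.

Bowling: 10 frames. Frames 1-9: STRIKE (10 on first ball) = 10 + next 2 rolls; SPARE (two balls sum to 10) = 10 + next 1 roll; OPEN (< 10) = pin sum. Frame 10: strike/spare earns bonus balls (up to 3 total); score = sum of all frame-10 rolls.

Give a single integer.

Frame 1: SPARE (5+5=10). 10 + next roll (2) = 12. Cumulative: 12
Frame 2: SPARE (2+8=10). 10 + next roll (10) = 20. Cumulative: 32
Frame 3: STRIKE. 10 + next two rolls (0+6) = 16. Cumulative: 48
Frame 4: OPEN (0+6=6). Cumulative: 54
Frame 5: STRIKE. 10 + next two rolls (10+10) = 30. Cumulative: 84
Frame 6: STRIKE. 10 + next two rolls (10+10) = 30. Cumulative: 114
Frame 7: STRIKE. 10 + next two rolls (10+7) = 27. Cumulative: 141
Frame 8: STRIKE. 10 + next two rolls (7+1) = 18. Cumulative: 159
Frame 9: OPEN (7+1=8). Cumulative: 167
Frame 10: OPEN. Sum of all frame-10 rolls (0+8) = 8. Cumulative: 175

Answer: 175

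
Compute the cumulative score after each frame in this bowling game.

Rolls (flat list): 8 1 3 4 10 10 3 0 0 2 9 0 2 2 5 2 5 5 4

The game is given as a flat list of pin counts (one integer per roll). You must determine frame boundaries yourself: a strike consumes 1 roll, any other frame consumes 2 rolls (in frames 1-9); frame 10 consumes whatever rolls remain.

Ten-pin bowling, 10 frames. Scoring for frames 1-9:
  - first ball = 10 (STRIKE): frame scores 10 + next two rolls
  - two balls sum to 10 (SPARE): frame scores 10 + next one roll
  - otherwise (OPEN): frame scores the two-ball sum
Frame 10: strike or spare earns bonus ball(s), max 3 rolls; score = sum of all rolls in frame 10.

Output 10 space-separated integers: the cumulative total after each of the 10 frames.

Frame 1: OPEN (8+1=9). Cumulative: 9
Frame 2: OPEN (3+4=7). Cumulative: 16
Frame 3: STRIKE. 10 + next two rolls (10+3) = 23. Cumulative: 39
Frame 4: STRIKE. 10 + next two rolls (3+0) = 13. Cumulative: 52
Frame 5: OPEN (3+0=3). Cumulative: 55
Frame 6: OPEN (0+2=2). Cumulative: 57
Frame 7: OPEN (9+0=9). Cumulative: 66
Frame 8: OPEN (2+2=4). Cumulative: 70
Frame 9: OPEN (5+2=7). Cumulative: 77
Frame 10: SPARE. Sum of all frame-10 rolls (5+5+4) = 14. Cumulative: 91

Answer: 9 16 39 52 55 57 66 70 77 91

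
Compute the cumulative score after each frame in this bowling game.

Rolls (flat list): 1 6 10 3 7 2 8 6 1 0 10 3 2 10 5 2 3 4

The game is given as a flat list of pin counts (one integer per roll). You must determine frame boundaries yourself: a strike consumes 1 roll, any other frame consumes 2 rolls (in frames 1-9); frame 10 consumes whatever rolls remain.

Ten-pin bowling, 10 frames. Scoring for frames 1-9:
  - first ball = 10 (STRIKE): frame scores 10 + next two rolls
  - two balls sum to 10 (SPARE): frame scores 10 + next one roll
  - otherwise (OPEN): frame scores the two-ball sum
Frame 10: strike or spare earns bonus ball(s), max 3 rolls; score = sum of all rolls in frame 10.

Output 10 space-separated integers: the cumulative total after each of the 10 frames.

Frame 1: OPEN (1+6=7). Cumulative: 7
Frame 2: STRIKE. 10 + next two rolls (3+7) = 20. Cumulative: 27
Frame 3: SPARE (3+7=10). 10 + next roll (2) = 12. Cumulative: 39
Frame 4: SPARE (2+8=10). 10 + next roll (6) = 16. Cumulative: 55
Frame 5: OPEN (6+1=7). Cumulative: 62
Frame 6: SPARE (0+10=10). 10 + next roll (3) = 13. Cumulative: 75
Frame 7: OPEN (3+2=5). Cumulative: 80
Frame 8: STRIKE. 10 + next two rolls (5+2) = 17. Cumulative: 97
Frame 9: OPEN (5+2=7). Cumulative: 104
Frame 10: OPEN. Sum of all frame-10 rolls (3+4) = 7. Cumulative: 111

Answer: 7 27 39 55 62 75 80 97 104 111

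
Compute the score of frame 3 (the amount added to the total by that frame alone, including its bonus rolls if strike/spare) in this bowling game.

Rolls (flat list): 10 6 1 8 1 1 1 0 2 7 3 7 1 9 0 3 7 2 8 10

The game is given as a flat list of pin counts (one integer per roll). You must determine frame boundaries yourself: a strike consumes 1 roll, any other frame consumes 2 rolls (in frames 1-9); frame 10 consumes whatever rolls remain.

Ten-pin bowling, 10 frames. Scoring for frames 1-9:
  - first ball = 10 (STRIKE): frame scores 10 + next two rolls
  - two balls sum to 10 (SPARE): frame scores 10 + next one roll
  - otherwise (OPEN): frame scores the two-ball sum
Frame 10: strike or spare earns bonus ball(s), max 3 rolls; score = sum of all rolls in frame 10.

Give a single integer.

Answer: 9

Derivation:
Frame 1: STRIKE. 10 + next two rolls (6+1) = 17. Cumulative: 17
Frame 2: OPEN (6+1=7). Cumulative: 24
Frame 3: OPEN (8+1=9). Cumulative: 33
Frame 4: OPEN (1+1=2). Cumulative: 35
Frame 5: OPEN (0+2=2). Cumulative: 37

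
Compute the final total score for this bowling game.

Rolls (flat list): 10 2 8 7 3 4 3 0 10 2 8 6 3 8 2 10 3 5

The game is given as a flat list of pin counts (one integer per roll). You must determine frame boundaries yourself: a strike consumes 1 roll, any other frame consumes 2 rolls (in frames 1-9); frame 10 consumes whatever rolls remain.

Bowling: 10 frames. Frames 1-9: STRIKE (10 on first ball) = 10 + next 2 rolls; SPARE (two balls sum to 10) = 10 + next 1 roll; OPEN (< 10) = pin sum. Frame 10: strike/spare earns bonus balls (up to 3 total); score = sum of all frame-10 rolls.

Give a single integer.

Answer: 141

Derivation:
Frame 1: STRIKE. 10 + next two rolls (2+8) = 20. Cumulative: 20
Frame 2: SPARE (2+8=10). 10 + next roll (7) = 17. Cumulative: 37
Frame 3: SPARE (7+3=10). 10 + next roll (4) = 14. Cumulative: 51
Frame 4: OPEN (4+3=7). Cumulative: 58
Frame 5: SPARE (0+10=10). 10 + next roll (2) = 12. Cumulative: 70
Frame 6: SPARE (2+8=10). 10 + next roll (6) = 16. Cumulative: 86
Frame 7: OPEN (6+3=9). Cumulative: 95
Frame 8: SPARE (8+2=10). 10 + next roll (10) = 20. Cumulative: 115
Frame 9: STRIKE. 10 + next two rolls (3+5) = 18. Cumulative: 133
Frame 10: OPEN. Sum of all frame-10 rolls (3+5) = 8. Cumulative: 141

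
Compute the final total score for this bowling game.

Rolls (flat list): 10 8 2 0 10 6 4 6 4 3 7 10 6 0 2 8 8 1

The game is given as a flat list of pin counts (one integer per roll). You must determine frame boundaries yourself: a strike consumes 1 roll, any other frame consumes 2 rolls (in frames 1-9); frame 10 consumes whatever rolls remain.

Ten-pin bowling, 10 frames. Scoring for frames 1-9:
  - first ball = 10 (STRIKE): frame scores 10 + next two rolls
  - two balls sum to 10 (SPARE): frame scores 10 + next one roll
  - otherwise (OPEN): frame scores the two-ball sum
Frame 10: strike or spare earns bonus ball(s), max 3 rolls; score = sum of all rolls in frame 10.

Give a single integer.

Frame 1: STRIKE. 10 + next two rolls (8+2) = 20. Cumulative: 20
Frame 2: SPARE (8+2=10). 10 + next roll (0) = 10. Cumulative: 30
Frame 3: SPARE (0+10=10). 10 + next roll (6) = 16. Cumulative: 46
Frame 4: SPARE (6+4=10). 10 + next roll (6) = 16. Cumulative: 62
Frame 5: SPARE (6+4=10). 10 + next roll (3) = 13. Cumulative: 75
Frame 6: SPARE (3+7=10). 10 + next roll (10) = 20. Cumulative: 95
Frame 7: STRIKE. 10 + next two rolls (6+0) = 16. Cumulative: 111
Frame 8: OPEN (6+0=6). Cumulative: 117
Frame 9: SPARE (2+8=10). 10 + next roll (8) = 18. Cumulative: 135
Frame 10: OPEN. Sum of all frame-10 rolls (8+1) = 9. Cumulative: 144

Answer: 144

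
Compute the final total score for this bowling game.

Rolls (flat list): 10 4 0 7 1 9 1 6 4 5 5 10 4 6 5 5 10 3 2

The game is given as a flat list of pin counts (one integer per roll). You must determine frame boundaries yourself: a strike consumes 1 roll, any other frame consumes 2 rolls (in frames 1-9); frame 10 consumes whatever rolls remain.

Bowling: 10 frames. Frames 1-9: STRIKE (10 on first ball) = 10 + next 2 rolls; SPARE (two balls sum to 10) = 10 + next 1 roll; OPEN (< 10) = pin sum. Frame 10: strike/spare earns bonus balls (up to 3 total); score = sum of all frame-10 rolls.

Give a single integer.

Answer: 147

Derivation:
Frame 1: STRIKE. 10 + next two rolls (4+0) = 14. Cumulative: 14
Frame 2: OPEN (4+0=4). Cumulative: 18
Frame 3: OPEN (7+1=8). Cumulative: 26
Frame 4: SPARE (9+1=10). 10 + next roll (6) = 16. Cumulative: 42
Frame 5: SPARE (6+4=10). 10 + next roll (5) = 15. Cumulative: 57
Frame 6: SPARE (5+5=10). 10 + next roll (10) = 20. Cumulative: 77
Frame 7: STRIKE. 10 + next two rolls (4+6) = 20. Cumulative: 97
Frame 8: SPARE (4+6=10). 10 + next roll (5) = 15. Cumulative: 112
Frame 9: SPARE (5+5=10). 10 + next roll (10) = 20. Cumulative: 132
Frame 10: STRIKE. Sum of all frame-10 rolls (10+3+2) = 15. Cumulative: 147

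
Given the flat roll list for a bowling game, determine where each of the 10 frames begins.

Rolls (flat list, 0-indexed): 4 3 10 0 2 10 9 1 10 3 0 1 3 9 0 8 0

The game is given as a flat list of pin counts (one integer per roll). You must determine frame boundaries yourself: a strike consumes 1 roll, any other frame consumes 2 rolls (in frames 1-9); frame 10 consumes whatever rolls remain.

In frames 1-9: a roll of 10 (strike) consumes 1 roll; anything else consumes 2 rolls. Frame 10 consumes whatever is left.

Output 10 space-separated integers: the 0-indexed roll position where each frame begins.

Answer: 0 2 3 5 6 8 9 11 13 15

Derivation:
Frame 1 starts at roll index 0: rolls=4,3 (sum=7), consumes 2 rolls
Frame 2 starts at roll index 2: roll=10 (strike), consumes 1 roll
Frame 3 starts at roll index 3: rolls=0,2 (sum=2), consumes 2 rolls
Frame 4 starts at roll index 5: roll=10 (strike), consumes 1 roll
Frame 5 starts at roll index 6: rolls=9,1 (sum=10), consumes 2 rolls
Frame 6 starts at roll index 8: roll=10 (strike), consumes 1 roll
Frame 7 starts at roll index 9: rolls=3,0 (sum=3), consumes 2 rolls
Frame 8 starts at roll index 11: rolls=1,3 (sum=4), consumes 2 rolls
Frame 9 starts at roll index 13: rolls=9,0 (sum=9), consumes 2 rolls
Frame 10 starts at roll index 15: 2 remaining rolls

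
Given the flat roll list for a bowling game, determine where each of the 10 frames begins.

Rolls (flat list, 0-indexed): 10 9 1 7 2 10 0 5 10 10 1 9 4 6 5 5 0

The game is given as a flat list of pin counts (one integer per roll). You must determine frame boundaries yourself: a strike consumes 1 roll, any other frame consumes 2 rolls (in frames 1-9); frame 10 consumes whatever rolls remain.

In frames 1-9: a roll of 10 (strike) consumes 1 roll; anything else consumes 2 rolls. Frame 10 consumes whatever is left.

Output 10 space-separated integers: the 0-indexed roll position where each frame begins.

Answer: 0 1 3 5 6 8 9 10 12 14

Derivation:
Frame 1 starts at roll index 0: roll=10 (strike), consumes 1 roll
Frame 2 starts at roll index 1: rolls=9,1 (sum=10), consumes 2 rolls
Frame 3 starts at roll index 3: rolls=7,2 (sum=9), consumes 2 rolls
Frame 4 starts at roll index 5: roll=10 (strike), consumes 1 roll
Frame 5 starts at roll index 6: rolls=0,5 (sum=5), consumes 2 rolls
Frame 6 starts at roll index 8: roll=10 (strike), consumes 1 roll
Frame 7 starts at roll index 9: roll=10 (strike), consumes 1 roll
Frame 8 starts at roll index 10: rolls=1,9 (sum=10), consumes 2 rolls
Frame 9 starts at roll index 12: rolls=4,6 (sum=10), consumes 2 rolls
Frame 10 starts at roll index 14: 3 remaining rolls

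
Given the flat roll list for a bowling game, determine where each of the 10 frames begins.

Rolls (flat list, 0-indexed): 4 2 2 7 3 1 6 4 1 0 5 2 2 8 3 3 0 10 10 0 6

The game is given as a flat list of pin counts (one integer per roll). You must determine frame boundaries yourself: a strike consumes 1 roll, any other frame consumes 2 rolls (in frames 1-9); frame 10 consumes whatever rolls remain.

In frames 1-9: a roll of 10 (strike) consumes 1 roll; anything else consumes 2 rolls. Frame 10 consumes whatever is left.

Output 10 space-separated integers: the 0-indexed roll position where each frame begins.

Answer: 0 2 4 6 8 10 12 14 16 18

Derivation:
Frame 1 starts at roll index 0: rolls=4,2 (sum=6), consumes 2 rolls
Frame 2 starts at roll index 2: rolls=2,7 (sum=9), consumes 2 rolls
Frame 3 starts at roll index 4: rolls=3,1 (sum=4), consumes 2 rolls
Frame 4 starts at roll index 6: rolls=6,4 (sum=10), consumes 2 rolls
Frame 5 starts at roll index 8: rolls=1,0 (sum=1), consumes 2 rolls
Frame 6 starts at roll index 10: rolls=5,2 (sum=7), consumes 2 rolls
Frame 7 starts at roll index 12: rolls=2,8 (sum=10), consumes 2 rolls
Frame 8 starts at roll index 14: rolls=3,3 (sum=6), consumes 2 rolls
Frame 9 starts at roll index 16: rolls=0,10 (sum=10), consumes 2 rolls
Frame 10 starts at roll index 18: 3 remaining rolls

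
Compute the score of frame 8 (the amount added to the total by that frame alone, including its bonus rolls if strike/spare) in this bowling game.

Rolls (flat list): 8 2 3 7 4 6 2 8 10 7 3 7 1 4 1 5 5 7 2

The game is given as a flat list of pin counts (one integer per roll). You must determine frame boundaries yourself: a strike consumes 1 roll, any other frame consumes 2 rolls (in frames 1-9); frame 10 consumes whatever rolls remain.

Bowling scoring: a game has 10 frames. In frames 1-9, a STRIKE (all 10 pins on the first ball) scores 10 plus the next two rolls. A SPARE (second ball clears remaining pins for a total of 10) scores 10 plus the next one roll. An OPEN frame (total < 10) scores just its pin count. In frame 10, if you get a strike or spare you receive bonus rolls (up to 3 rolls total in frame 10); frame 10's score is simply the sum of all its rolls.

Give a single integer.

Answer: 5

Derivation:
Frame 1: SPARE (8+2=10). 10 + next roll (3) = 13. Cumulative: 13
Frame 2: SPARE (3+7=10). 10 + next roll (4) = 14. Cumulative: 27
Frame 3: SPARE (4+6=10). 10 + next roll (2) = 12. Cumulative: 39
Frame 4: SPARE (2+8=10). 10 + next roll (10) = 20. Cumulative: 59
Frame 5: STRIKE. 10 + next two rolls (7+3) = 20. Cumulative: 79
Frame 6: SPARE (7+3=10). 10 + next roll (7) = 17. Cumulative: 96
Frame 7: OPEN (7+1=8). Cumulative: 104
Frame 8: OPEN (4+1=5). Cumulative: 109
Frame 9: SPARE (5+5=10). 10 + next roll (7) = 17. Cumulative: 126
Frame 10: OPEN. Sum of all frame-10 rolls (7+2) = 9. Cumulative: 135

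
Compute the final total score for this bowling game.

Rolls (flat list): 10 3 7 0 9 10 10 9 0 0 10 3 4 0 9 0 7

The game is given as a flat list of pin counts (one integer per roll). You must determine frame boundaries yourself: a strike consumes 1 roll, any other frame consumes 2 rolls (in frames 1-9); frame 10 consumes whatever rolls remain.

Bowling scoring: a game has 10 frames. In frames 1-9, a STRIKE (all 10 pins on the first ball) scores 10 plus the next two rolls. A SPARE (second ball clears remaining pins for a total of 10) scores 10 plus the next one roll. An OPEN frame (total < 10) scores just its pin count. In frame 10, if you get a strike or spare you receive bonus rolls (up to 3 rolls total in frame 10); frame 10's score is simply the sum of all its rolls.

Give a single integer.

Answer: 132

Derivation:
Frame 1: STRIKE. 10 + next two rolls (3+7) = 20. Cumulative: 20
Frame 2: SPARE (3+7=10). 10 + next roll (0) = 10. Cumulative: 30
Frame 3: OPEN (0+9=9). Cumulative: 39
Frame 4: STRIKE. 10 + next two rolls (10+9) = 29. Cumulative: 68
Frame 5: STRIKE. 10 + next two rolls (9+0) = 19. Cumulative: 87
Frame 6: OPEN (9+0=9). Cumulative: 96
Frame 7: SPARE (0+10=10). 10 + next roll (3) = 13. Cumulative: 109
Frame 8: OPEN (3+4=7). Cumulative: 116
Frame 9: OPEN (0+9=9). Cumulative: 125
Frame 10: OPEN. Sum of all frame-10 rolls (0+7) = 7. Cumulative: 132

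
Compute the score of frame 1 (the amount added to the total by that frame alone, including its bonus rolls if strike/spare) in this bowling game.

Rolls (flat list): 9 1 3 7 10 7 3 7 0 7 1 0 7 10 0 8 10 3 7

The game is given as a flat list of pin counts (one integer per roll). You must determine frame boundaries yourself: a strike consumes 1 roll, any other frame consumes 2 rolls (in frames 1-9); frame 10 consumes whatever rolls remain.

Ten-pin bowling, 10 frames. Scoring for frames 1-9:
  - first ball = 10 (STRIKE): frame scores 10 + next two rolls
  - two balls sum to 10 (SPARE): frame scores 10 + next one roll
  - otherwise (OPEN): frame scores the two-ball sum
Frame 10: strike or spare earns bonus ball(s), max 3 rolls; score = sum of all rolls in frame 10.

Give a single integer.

Answer: 13

Derivation:
Frame 1: SPARE (9+1=10). 10 + next roll (3) = 13. Cumulative: 13
Frame 2: SPARE (3+7=10). 10 + next roll (10) = 20. Cumulative: 33
Frame 3: STRIKE. 10 + next two rolls (7+3) = 20. Cumulative: 53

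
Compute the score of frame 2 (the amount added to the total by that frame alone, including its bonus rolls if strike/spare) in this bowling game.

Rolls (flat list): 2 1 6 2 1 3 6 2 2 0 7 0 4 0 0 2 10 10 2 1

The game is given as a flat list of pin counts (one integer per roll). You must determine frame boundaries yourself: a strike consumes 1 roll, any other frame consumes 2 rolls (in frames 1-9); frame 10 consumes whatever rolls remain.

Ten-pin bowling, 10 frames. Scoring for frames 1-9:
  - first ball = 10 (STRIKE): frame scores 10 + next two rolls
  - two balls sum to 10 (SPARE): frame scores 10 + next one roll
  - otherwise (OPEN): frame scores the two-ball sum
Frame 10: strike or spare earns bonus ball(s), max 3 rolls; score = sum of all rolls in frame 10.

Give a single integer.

Answer: 8

Derivation:
Frame 1: OPEN (2+1=3). Cumulative: 3
Frame 2: OPEN (6+2=8). Cumulative: 11
Frame 3: OPEN (1+3=4). Cumulative: 15
Frame 4: OPEN (6+2=8). Cumulative: 23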